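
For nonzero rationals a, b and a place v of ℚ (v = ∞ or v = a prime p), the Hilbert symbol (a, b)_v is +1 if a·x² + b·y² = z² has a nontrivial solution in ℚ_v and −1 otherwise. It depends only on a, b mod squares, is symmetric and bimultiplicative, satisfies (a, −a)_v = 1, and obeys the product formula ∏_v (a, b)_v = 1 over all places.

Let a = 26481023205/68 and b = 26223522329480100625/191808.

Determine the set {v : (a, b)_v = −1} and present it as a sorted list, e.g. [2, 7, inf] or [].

Mod squares: a ≡ 102765, b ≡ 37. Check v ∈ {∞, 2, 3, 5, 7, 11, 13, 17, 23, 31, 37, 41}.
v=31: a=31^1·(≡12), b=31^2·(≡12) mod 31; (12|31)=-1, (12|31)=-1; (−1)^{1·2·15}·(-1)^2·(-1)^1 = -1.
v=∞: 102765 > 0 and 37 > 0  ⇒  (a,b)_∞ = +1.
v=13: a=13^3·(≡1), b=13^2·(≡5) mod 13; (1|13)=+1, (5|13)=-1; (−1)^{3·2·6}·(+1)^2·(-1)^3 = -1.
v=23: a=23^2·(≡4), b=23^2·(≡14) mod 23; (4|23)=+1, (14|23)=-1; (−1)^{2·2·11}·(+1)^2·(-1)^2 = +1.
v=41: a=41^0·(≡30), b=41^2·(≡37) mod 41; (30|41)=-1, (37|41)=+1; (−1)^{0·2·20}·(-1)^2·(+1)^0 = +1.
v=3: a=3^1·(≡1), b=3^-4·(≡1) mod 3; (1|3)=+1, (1|3)=+1; (−1)^{1·-4·1}·(+1)^-4·(+1)^1 = +1.
v=5: a=5^1·(≡2), b=5^4·(≡2) mod 5; (2|5)=-1, (2|5)=-1; (−1)^{1·4·2}·(-1)^4·(-1)^1 = -1.
v=2: v_2(a)=-2, v_2(b)=-6; units ≡ 5, 5 (mod 8); ε·ε+αω+βω = 0·0+-2·1+-6·1 ≡ 0  ⇒  (a,b)_2 = +1.
v=7: a=7^2·(≡6), b=7^4·(≡4) mod 7; (6|7)=-1, (4|7)=+1; (−1)^{2·4·3}·(-1)^4·(+1)^2 = +1.
v=17: a=17^-1·(≡10), b=17^0·(≡10) mod 17; (10|17)=-1, (10|17)=-1; (−1)^{-1·0·8}·(-1)^0·(-1)^-1 = -1.
v=11: a=11^0·(≡5), b=11^2·(≡5) mod 11; (5|11)=+1, (5|11)=+1; (−1)^{0·2·5}·(+1)^2·(+1)^0 = +1.
v=37: a=37^0·(≡7), b=37^-1·(≡12) mod 37; (7|37)=+1, (12|37)=+1; (−1)^{0·-1·18}·(+1)^-1·(+1)^0 = +1.
|Ram(102765, 37)| = 4, even; anisotropic at {5, 13, 17, 31}.

[5, 13, 17, 31]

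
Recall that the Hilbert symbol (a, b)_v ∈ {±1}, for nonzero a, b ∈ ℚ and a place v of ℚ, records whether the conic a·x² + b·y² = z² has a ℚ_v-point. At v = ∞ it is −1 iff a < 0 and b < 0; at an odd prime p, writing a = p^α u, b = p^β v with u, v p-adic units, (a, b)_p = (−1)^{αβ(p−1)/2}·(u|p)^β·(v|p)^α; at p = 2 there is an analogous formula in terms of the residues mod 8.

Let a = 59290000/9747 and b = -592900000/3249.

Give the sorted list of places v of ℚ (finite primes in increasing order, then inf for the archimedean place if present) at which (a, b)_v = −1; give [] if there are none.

[3, 5]

Mod squares: a ≡ 3, b ≡ -10. Check v ∈ {∞, 2, 3, 5, 7, 11, 19}.
v=5: a=5^4·(≡2), b=5^5·(≡3) mod 5; (2|5)=-1, (3|5)=-1; (−1)^{4·5·2}·(-1)^5·(-1)^4 = -1.
v=7: a=7^2·(≡5), b=7^2·(≡4) mod 7; (5|7)=-1, (4|7)=+1; (−1)^{2·2·3}·(-1)^2·(+1)^2 = +1.
v=11: a=11^2·(≡5), b=11^2·(≡4) mod 11; (5|11)=+1, (4|11)=+1; (−1)^{2·2·5}·(+1)^2·(+1)^2 = +1.
v=2: v_2(a)=4, v_2(b)=5; units ≡ 3, 3 (mod 8); ε·ε+αω+βω = 1·1+4·1+5·1 ≡ 0  ⇒  (a,b)_2 = +1.
v=∞: 3 > 0 and -10 < 0  ⇒  (a,b)_∞ = +1.
v=3: a=3^-3·(≡1), b=3^-2·(≡2) mod 3; (1|3)=+1, (2|3)=-1; (−1)^{-3·-2·1}·(+1)^-2·(-1)^-3 = -1.
v=19: a=19^-2·(≡15), b=19^-2·(≡6) mod 19; (15|19)=-1, (6|19)=+1; (−1)^{-2·-2·9}·(-1)^-2·(+1)^-2 = +1.
|Ram(3, -10)| = 2, even; anisotropic at {3, 5}.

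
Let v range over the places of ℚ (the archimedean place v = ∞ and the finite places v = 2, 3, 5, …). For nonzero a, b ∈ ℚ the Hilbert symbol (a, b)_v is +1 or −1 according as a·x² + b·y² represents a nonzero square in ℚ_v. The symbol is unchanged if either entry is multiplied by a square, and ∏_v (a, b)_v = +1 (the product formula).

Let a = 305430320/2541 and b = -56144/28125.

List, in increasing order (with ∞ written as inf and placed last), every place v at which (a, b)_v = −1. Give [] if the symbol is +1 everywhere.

[2, 3, 29, 41]

(a, b) ≡ (2372055, -145) mod (ℚ^×)²; places V = {2, 3, 5, 7, 11, 13, 19, 29, 41, ∞}.
(a,b)_41: α=1, u≡16; β=0, v≡15 (mod 41); (16|41)=+1, (15|41)=-1; sign (−1)^0·+1^0·-1^1 = -1.
(a,b)_7: α=-1, u≡1; β=0, v≡4 (mod 7); (1|7)=+1, (4|7)=+1; sign (−1)^0·+1^0·+1^-1 = +1.
(a,b)_29: α=1, u≡18; β=1, v≡16 (mod 29); (18|29)=-1, (16|29)=+1; sign (−1)^0·-1^1·+1^1 = -1.
(a,b)_19: α=1, u≡10; β=0, v≡4 (mod 19); (10|19)=-1, (4|19)=+1; sign (−1)^0·-1^0·+1^1 = +1.
(a,b)_5: α=1, u≡4; β=-5, v≡4 (mod 5); (4|5)=+1, (4|5)=+1; sign (−1)^0·+1^-5·+1^1 = +1.
(a,b)_∞: sgn(2372055)=+, sgn(-145)=−, so +1.
(a,b)_13: α=2, u≡12; β=0, v≡7 (mod 13); (12|13)=+1, (7|13)=-1; sign (−1)^0·+1^0·-1^2 = +1.
(a,b)_2: α=4, β=4; u≡7, v≡7 (mod 8); ε(u)ε(v)=1·1, αω(v)=4·0, βω(u)=4·0; sum ≡ 1  ⇒  -1.
(a,b)_11: α=-2, u≡3; β=2, v≡1 (mod 11); (3|11)=+1, (1|11)=+1; sign (−1)^0·+1^2·+1^-2 = +1.
(a,b)_3: α=-1, u≡2; β=-2, v≡2 (mod 3); (2|3)=-1, (2|3)=-1; sign (−1)^0·-1^-2·-1^-1 = -1.
(2372055, -145 / ℚ) ramifies at {2, 3, 29, 41}: a division algebra.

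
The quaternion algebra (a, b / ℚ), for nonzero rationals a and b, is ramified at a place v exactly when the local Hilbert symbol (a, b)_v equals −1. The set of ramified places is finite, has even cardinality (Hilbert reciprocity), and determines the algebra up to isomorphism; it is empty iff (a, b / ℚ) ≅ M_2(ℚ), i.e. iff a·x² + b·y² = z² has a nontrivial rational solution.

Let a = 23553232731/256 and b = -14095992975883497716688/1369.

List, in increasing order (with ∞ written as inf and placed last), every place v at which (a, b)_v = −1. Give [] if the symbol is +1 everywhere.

Mod squares: a ≡ 5934299, b ≡ -3813. Check v ∈ {∞, 2, 3, 7, 23, 29, 31, 37, 41}.
v=7: a=7^3·(≡1), b=7^2·(≡2) mod 7; (1|7)=+1, (2|7)=+1; (−1)^{3·2·3}·(+1)^2·(+1)^3 = +1.
v=37: a=37^0·(≡5), b=37^-2·(≡24) mod 37; (5|37)=-1, (24|37)=-1; (−1)^{0·-2·18}·(-1)^-2·(-1)^0 = +1.
v=31: a=31^1·(≡16), b=31^3·(≡1) mod 31; (16|31)=+1, (1|31)=+1; (−1)^{1·3·15}·(+1)^3·(+1)^1 = -1.
v=29: a=29^1·(≡23), b=29^2·(≡3) mod 29; (23|29)=+1, (3|29)=-1; (−1)^{1·2·14}·(+1)^2·(-1)^1 = -1.
v=41: a=41^1·(≡1), b=41^3·(≡11) mod 41; (1|41)=+1, (11|41)=-1; (−1)^{1·3·20}·(+1)^3·(-1)^1 = -1.
v=∞: 5934299 > 0 and -3813 < 0  ⇒  (a,b)_∞ = +1.
v=2: v_2(a)=-8, v_2(b)=4; units ≡ 3, 3 (mod 8); ε·ε+αω+βω = 1·1+-8·1+4·1 ≡ 1  ⇒  (a,b)_2 = -1.
v=3: a=3^4·(≡2), b=3^9·(≡1) mod 3; (2|3)=-1, (1|3)=+1; (−1)^{4·9·1}·(-1)^9·(+1)^4 = -1.
v=23: a=23^1·(≡11), b=23^2·(≡17) mod 23; (11|23)=-1, (17|23)=-1; (−1)^{1·2·11}·(-1)^2·(-1)^1 = -1.
Ram(5934299, -3813) = {2, 3, 23, 29, 31, 41}; no ℚ_2-point on the conic.

[2, 3, 23, 29, 31, 41]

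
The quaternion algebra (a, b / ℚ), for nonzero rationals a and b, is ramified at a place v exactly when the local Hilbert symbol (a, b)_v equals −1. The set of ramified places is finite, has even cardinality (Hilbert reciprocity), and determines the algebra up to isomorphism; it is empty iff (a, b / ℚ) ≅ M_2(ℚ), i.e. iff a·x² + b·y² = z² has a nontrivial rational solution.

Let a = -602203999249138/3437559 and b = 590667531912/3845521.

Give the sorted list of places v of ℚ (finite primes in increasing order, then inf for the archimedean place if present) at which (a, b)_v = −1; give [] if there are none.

[3, 11, 29, 31]

Mod squares: a ≡ -83047822, b ≡ 91698. Check v ∈ {∞, 2, 3, 11, 13, 17, 19, 29, 31, 37, 47, 53}.
v=47: a=47^2·(≡16), b=47^2·(≡37) mod 47; (16|47)=+1, (37|47)=+1; (−1)^{2·2·23}·(+1)^2·(+1)^2 = +1.
v=31: a=31^-1·(≡6), b=31^1·(≡11) mod 31; (6|31)=-1, (11|31)=-1; (−1)^{-1·1·15}·(-1)^1·(-1)^-1 = -1.
v=2: v_2(a)=1, v_2(b)=3; units ≡ 1, 1 (mod 8); ε·ε+αω+βω = 0·0+1·0+3·0 ≡ 0  ⇒  (a,b)_2 = +1.
v=37: a=37^-2·(≡9), b=37^-2·(≡25) mod 37; (9|37)=+1, (25|37)=+1; (−1)^{-2·-2·18}·(+1)^-2·(+1)^-2 = +1.
v=3: a=3^-4·(≡2), b=3^7·(≡2) mod 3; (2|3)=-1, (2|3)=-1; (−1)^{-4·7·1}·(-1)^7·(-1)^-4 = -1.
v=29: a=29^3·(≡17), b=29^1·(≡16) mod 29; (17|29)=-1, (16|29)=+1; (−1)^{3·1·14}·(-1)^1·(+1)^3 = -1.
v=19: a=19^1·(≡14), b=19^0·(≡16) mod 19; (14|19)=-1, (16|19)=+1; (−1)^{1·0·9}·(-1)^0·(+1)^1 = +1.
v=11: a=11^3·(≡5), b=11^0·(≡2) mod 11; (5|11)=+1, (2|11)=-1; (−1)^{3·0·5}·(+1)^0·(-1)^3 = -1.
v=∞: -83047822 < 0 and 91698 > 0  ⇒  (a,b)_∞ = +1.
v=53: a=53^0·(≡26), b=53^-2·(≡21) mod 53; (26|53)=-1, (21|53)=-1; (−1)^{0·-2·26}·(-1)^-2·(-1)^0 = +1.
v=13: a=13^1·(≡4), b=13^0·(≡4) mod 13; (4|13)=+1, (4|13)=+1; (−1)^{1·0·6}·(+1)^0·(+1)^1 = +1.
v=17: a=17^1·(≡12), b=17^1·(≡3) mod 17; (12|17)=-1, (3|17)=-1; (−1)^{1·1·8}·(-1)^1·(-1)^1 = +1.
Ram(-83047822, 91698) = {3, 11, 29, 31}; no ℚ_3-point on the conic.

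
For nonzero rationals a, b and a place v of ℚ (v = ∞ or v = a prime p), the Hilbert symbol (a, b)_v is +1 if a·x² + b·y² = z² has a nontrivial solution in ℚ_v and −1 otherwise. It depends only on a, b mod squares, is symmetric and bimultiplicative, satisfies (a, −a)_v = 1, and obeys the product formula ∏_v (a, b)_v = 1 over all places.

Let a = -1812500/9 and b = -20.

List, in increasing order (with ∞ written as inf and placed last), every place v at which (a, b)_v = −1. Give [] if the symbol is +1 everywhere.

Mod squares: a ≡ -29, b ≡ -5. Check v ∈ {∞, 2, 3, 5, 29}.
v=5: a=5^6·(≡1), b=5^1·(≡1) mod 5; (1|5)=+1, (1|5)=+1; (−1)^{6·1·2}·(+1)^1·(+1)^6 = +1.
v=2: v_2(a)=2, v_2(b)=2; units ≡ 3, 3 (mod 8); ε·ε+αω+βω = 1·1+2·1+2·1 ≡ 1  ⇒  (a,b)_2 = -1.
v=29: a=29^1·(≡22), b=29^0·(≡9) mod 29; (22|29)=+1, (9|29)=+1; (−1)^{1·0·14}·(+1)^0·(+1)^1 = +1.
v=∞: -29 < 0 and -5 < 0  ⇒  (a,b)_∞ = -1.
v=3: a=3^-2·(≡1), b=3^0·(≡1) mod 3; (1|3)=+1, (1|3)=+1; (−1)^{-2·0·1}·(+1)^0·(+1)^-2 = +1.
(-29, -5 / ℚ) ramifies at {2, ∞}: a division algebra.

[2, inf]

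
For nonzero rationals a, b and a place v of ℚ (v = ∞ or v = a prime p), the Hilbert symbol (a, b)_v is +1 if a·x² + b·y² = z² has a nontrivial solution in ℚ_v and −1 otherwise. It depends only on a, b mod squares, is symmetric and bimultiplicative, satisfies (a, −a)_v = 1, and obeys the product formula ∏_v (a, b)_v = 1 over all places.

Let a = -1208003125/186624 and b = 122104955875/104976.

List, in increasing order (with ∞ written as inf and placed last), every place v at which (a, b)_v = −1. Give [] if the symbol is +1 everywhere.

[2, 5, 7, 23]

(a, b) ≡ (-805, 115) mod (ℚ^×)²; places V = {2, 3, 5, 7, 19, 23, ∞}.
(a,b)_∞: sgn(-805)=−, sgn(115)=+, so +1.
(a,b)_3: α=-6, u≡2; β=-8, v≡1 (mod 3); (2|3)=-1, (1|3)=+1; sign (−1)^0·-1^-8·+1^-6 = +1.
(a,b)_23: α=1, u≡14; β=1, v≡22 (mod 23); (14|23)=-1, (22|23)=-1; sign (−1)^1·-1^1·-1^1 = -1.
(a,b)_19: α=0, u≡10; β=2, v≡6 (mod 19); (10|19)=-1, (6|19)=+1; sign (−1)^0·-1^2·+1^0 = +1.
(a,b)_5: α=5, u≡1; β=3, v≡2 (mod 5); (1|5)=+1, (2|5)=-1; sign (−1)^0·+1^3·-1^5 = -1.
(a,b)_2: α=-8, β=-4; u≡3, v≡3 (mod 8); ε(u)ε(v)=1·1, αω(v)=-8·1, βω(u)=-4·1; sum ≡ 1  ⇒  -1.
(a,b)_7: α=5, u≡2; β=6, v≡5 (mod 7); (2|7)=+1, (5|7)=-1; sign (−1)^0·+1^6·-1^5 = -1.
(-805, 115 / ℚ) ramifies at {2, 5, 7, 23}: a division algebra.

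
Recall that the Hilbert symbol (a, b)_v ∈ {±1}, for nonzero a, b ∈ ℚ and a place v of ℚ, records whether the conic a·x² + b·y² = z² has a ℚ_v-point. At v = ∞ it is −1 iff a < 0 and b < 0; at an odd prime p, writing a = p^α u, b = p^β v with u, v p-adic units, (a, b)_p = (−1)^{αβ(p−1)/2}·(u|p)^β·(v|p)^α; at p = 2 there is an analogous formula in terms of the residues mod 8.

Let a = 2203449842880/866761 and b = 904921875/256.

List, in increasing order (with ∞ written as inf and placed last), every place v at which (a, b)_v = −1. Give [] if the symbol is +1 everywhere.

[2, 5]

Mod squares: a ≡ 12155, b ≡ 715. Check v ∈ {∞, 2, 3, 5, 7, 11, 13, 17, 19}.
v=3: a=3^4·(≡2), b=3^4·(≡1) mod 3; (2|3)=-1, (1|3)=+1; (−1)^{4·4·1}·(-1)^4·(+1)^4 = +1.
v=17: a=17^3·(≡2), b=17^0·(≡9) mod 17; (2|17)=+1, (9|17)=+1; (−1)^{3·0·8}·(+1)^0·(+1)^3 = +1.
v=5: a=5^1·(≡1), b=5^7·(≡3) mod 5; (1|5)=+1, (3|5)=-1; (−1)^{1·7·2}·(+1)^7·(-1)^1 = -1.
v=∞: 12155 > 0 and 715 > 0  ⇒  (a,b)_∞ = +1.
v=2: v_2(a)=6, v_2(b)=-8; units ≡ 3, 3 (mod 8); ε·ε+αω+βω = 1·1+6·1+-8·1 ≡ 1  ⇒  (a,b)_2 = -1.
v=19: a=19^-2·(≡3), b=19^0·(≡15) mod 19; (3|19)=-1, (15|19)=-1; (−1)^{-2·0·9}·(-1)^0·(-1)^-2 = +1.
v=11: a=11^3·(≡9), b=11^1·(≡8) mod 11; (9|11)=+1, (8|11)=-1; (−1)^{3·1·5}·(+1)^1·(-1)^3 = +1.
v=13: a=13^1·(≡3), b=13^1·(≡12) mod 13; (3|13)=+1, (12|13)=+1; (−1)^{1·1·6}·(+1)^1·(+1)^1 = +1.
v=7: a=7^-4·(≡5), b=7^0·(≡1) mod 7; (5|7)=-1, (1|7)=+1; (−1)^{-4·0·3}·(-1)^0·(+1)^-4 = +1.
|Ram(12155, 715)| = 2, even; anisotropic at {2, 5}.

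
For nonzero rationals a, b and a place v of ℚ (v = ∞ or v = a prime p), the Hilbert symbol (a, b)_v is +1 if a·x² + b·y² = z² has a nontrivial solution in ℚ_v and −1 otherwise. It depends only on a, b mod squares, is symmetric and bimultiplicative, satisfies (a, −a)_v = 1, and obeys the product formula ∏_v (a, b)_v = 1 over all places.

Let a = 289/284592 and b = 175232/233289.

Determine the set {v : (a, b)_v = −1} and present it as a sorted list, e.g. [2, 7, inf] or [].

(a, b) ≡ (3, 2) mod (ℚ^×)²; places V = {2, 3, 7, 11, 17, 23, 37, ∞}.
(a,b)_23: α=0, u≡1; β=-2, v≡16 (mod 23); (1|23)=+1, (16|23)=+1; sign (−1)^0·+1^-2·+1^0 = +1.
(a,b)_∞: sgn(3)=+, sgn(2)=+, so +1.
(a,b)_37: α=0, u≡16; β=2, v≡32 (mod 37); (16|37)=+1, (32|37)=-1; sign (−1)^0·+1^2·-1^0 = +1.
(a,b)_7: α=-2, u≡6; β=-2, v≡1 (mod 7); (6|7)=-1, (1|7)=+1; sign (−1)^0·-1^-2·+1^-2 = +1.
(a,b)_3: α=-1, u≡1; β=-2, v≡2 (mod 3); (1|3)=+1, (2|3)=-1; sign (−1)^0·+1^-2·-1^-1 = -1.
(a,b)_2: α=-4, β=7; u≡3, v≡1 (mod 8); ε(u)ε(v)=1·0, αω(v)=-4·0, βω(u)=7·1; sum ≡ 1  ⇒  -1.
(a,b)_17: α=2, u≡10; β=0, v≡2 (mod 17); (10|17)=-1, (2|17)=+1; sign (−1)^0·-1^0·+1^2 = +1.
(a,b)_11: α=-2, u≡4; β=0, v≡2 (mod 11); (4|11)=+1, (2|11)=-1; sign (−1)^0·+1^0·-1^-2 = +1.
|Ram(3, 2)| = 2, even; anisotropic at {2, 3}.

[2, 3]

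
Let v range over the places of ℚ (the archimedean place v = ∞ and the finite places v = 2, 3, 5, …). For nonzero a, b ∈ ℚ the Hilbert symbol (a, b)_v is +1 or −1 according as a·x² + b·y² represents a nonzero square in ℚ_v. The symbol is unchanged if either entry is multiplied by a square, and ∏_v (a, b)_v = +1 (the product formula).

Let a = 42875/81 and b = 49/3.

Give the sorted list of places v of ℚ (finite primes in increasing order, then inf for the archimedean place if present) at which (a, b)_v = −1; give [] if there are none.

Mod squares: a ≡ 35, b ≡ 3. Check v ∈ {∞, 2, 3, 5, 7}.
v=2: v_2(a)=0, v_2(b)=0; units ≡ 3, 3 (mod 8); ε·ε+αω+βω = 1·1+0·1+0·1 ≡ 1  ⇒  (a,b)_2 = -1.
v=3: a=3^-4·(≡2), b=3^-1·(≡1) mod 3; (2|3)=-1, (1|3)=+1; (−1)^{-4·-1·1}·(-1)^-1·(+1)^-4 = -1.
v=5: a=5^3·(≡3), b=5^0·(≡3) mod 5; (3|5)=-1, (3|5)=-1; (−1)^{3·0·2}·(-1)^0·(-1)^3 = -1.
v=7: a=7^3·(≡5), b=7^2·(≡5) mod 7; (5|7)=-1, (5|7)=-1; (−1)^{3·2·3}·(-1)^2·(-1)^3 = -1.
v=∞: 35 > 0 and 3 > 0  ⇒  (a,b)_∞ = +1.
(35, 3 / ℚ) ramifies at {2, 3, 5, 7}: a division algebra.

[2, 3, 5, 7]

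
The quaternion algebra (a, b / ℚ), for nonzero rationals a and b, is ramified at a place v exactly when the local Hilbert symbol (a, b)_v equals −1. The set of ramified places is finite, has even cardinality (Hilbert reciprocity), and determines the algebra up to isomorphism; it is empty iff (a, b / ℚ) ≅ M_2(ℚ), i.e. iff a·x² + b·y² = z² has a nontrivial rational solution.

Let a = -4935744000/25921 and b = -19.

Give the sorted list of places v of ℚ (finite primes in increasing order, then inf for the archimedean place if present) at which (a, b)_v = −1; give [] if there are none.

Mod squares: a ≡ -85690, b ≡ -19. Check v ∈ {∞, 2, 3, 5, 7, 11, 19, 23, 41}.
v=7: a=7^-2·(≡4), b=7^0·(≡2) mod 7; (4|7)=+1, (2|7)=+1; (−1)^{-2·0·3}·(+1)^0·(+1)^-2 = +1.
v=2: v_2(a)=9, v_2(b)=0; units ≡ 3, 5 (mod 8); ε·ε+αω+βω = 1·0+9·1+0·1 ≡ 1  ⇒  (a,b)_2 = -1.
v=41: a=41^1·(≡4), b=41^0·(≡22) mod 41; (4|41)=+1, (22|41)=-1; (−1)^{1·0·20}·(+1)^0·(-1)^1 = -1.
v=∞: -85690 < 0 and -19 < 0  ⇒  (a,b)_∞ = -1.
v=19: a=19^1·(≡15), b=19^1·(≡18) mod 19; (15|19)=-1, (18|19)=-1; (−1)^{1·1·9}·(-1)^1·(-1)^1 = -1.
v=5: a=5^3·(≡3), b=5^0·(≡1) mod 5; (3|5)=-1, (1|5)=+1; (−1)^{3·0·2}·(-1)^0·(+1)^3 = +1.
v=3: a=3^2·(≡2), b=3^0·(≡2) mod 3; (2|3)=-1, (2|3)=-1; (−1)^{2·0·1}·(-1)^0·(-1)^2 = +1.
v=11: a=11^1·(≡5), b=11^0·(≡3) mod 11; (5|11)=+1, (3|11)=+1; (−1)^{1·0·5}·(+1)^0·(+1)^1 = +1.
v=23: a=23^-2·(≡6), b=23^0·(≡4) mod 23; (6|23)=+1, (4|23)=+1; (−1)^{-2·0·11}·(+1)^0·(+1)^-2 = +1.
|Ram(-85690, -19)| = 4, even; anisotropic at {2, 19, 41, ∞}.

[2, 19, 41, inf]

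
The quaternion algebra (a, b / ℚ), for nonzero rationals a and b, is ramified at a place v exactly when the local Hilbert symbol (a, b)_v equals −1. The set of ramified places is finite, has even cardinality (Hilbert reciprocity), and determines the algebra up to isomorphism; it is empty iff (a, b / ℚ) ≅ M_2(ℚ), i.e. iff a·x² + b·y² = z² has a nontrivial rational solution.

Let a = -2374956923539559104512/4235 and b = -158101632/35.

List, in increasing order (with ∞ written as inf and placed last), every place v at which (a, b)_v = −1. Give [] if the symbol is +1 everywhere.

[23, inf]

(a, b) ≡ (-41055, -1067430) mod (ℚ^×)²; places V = {2, 3, 5, 7, 11, 13, 17, 23, ∞}.
(a,b)_5: α=-1, u≡4; β=-1, v≡4 (mod 5); (4|5)=+1, (4|5)=+1; sign (−1)^0·+1^-1·+1^-1 = +1.
(a,b)_2: α=14, β=7; u≡1, v≡5 (mod 8); ε(u)ε(v)=0·0, αω(v)=14·1, βω(u)=7·0; sum ≡ 0  ⇒  +1.
(a,b)_13: α=2, u≡10; β=1, v≡2 (mod 13); (10|13)=+1, (2|13)=-1; sign (−1)^0·+1^1·-1^2 = +1.
(a,b)_11: α=-2, u≡7; β=0, v≡2 (mod 11); (7|11)=-1, (2|11)=-1; sign (−1)^0·-1^0·-1^-2 = +1.
(a,b)_23: α=3, u≡4; β=1, v≡6 (mod 23); (4|23)=+1, (6|23)=+1; sign (−1)^1·+1^1·+1^3 = -1.
(a,b)_∞: sgn(-41055)=−, sgn(-1067430)=−, so -1.
(a,b)_3: α=15, u≡1; β=5, v≡2 (mod 3); (1|3)=+1, (2|3)=-1; sign (−1)^1·+1^5·-1^15 = +1.
(a,b)_7: α=-1, u≡1; β=-1, v≡5 (mod 7); (1|7)=+1, (5|7)=-1; sign (−1)^1·+1^-1·-1^-1 = +1.
(a,b)_17: α=3, u≡9; β=1, v≡9 (mod 17); (9|17)=+1, (9|17)=+1; sign (−1)^0·+1^1·+1^3 = +1.
Ram(-41055, -1067430) = {23, ∞}; no ℚ_23-point on the conic.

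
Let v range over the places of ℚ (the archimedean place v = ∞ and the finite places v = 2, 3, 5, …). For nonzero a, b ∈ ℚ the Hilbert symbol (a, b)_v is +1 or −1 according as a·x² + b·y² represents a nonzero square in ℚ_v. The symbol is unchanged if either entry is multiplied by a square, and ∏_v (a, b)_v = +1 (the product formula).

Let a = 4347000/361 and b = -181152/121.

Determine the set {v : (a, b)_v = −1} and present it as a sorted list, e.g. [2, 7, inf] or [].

Mod squares: a ≡ 4830, b ≡ -1258. Check v ∈ {∞, 2, 3, 5, 7, 11, 17, 19, 23, 37}.
v=23: a=23^1·(≡2), b=23^0·(≡7) mod 23; (2|23)=+1, (7|23)=-1; (−1)^{1·0·11}·(+1)^0·(-1)^1 = -1.
v=37: a=37^0·(≡35), b=37^1·(≡21) mod 37; (35|37)=-1, (21|37)=+1; (−1)^{0·1·18}·(-1)^1·(+1)^0 = -1.
v=17: a=17^0·(≡8), b=17^1·(≡10) mod 17; (8|17)=+1, (10|17)=-1; (−1)^{0·1·8}·(+1)^1·(-1)^0 = +1.
v=7: a=7^1·(≡4), b=7^0·(≡4) mod 7; (4|7)=+1, (4|7)=+1; (−1)^{1·0·3}·(+1)^0·(+1)^1 = +1.
v=2: v_2(a)=3, v_2(b)=5; units ≡ 7, 3 (mod 8); ε·ε+αω+βω = 1·1+3·1+5·0 ≡ 0  ⇒  (a,b)_2 = +1.
v=11: a=11^0·(≡1), b=11^-2·(≡7) mod 11; (1|11)=+1, (7|11)=-1; (−1)^{0·-2·5}·(+1)^-2·(-1)^0 = +1.
v=3: a=3^3·(≡2), b=3^2·(≡2) mod 3; (2|3)=-1, (2|3)=-1; (−1)^{3·2·1}·(-1)^2·(-1)^3 = -1.
v=5: a=5^3·(≡1), b=5^0·(≡3) mod 5; (1|5)=+1, (3|5)=-1; (−1)^{3·0·2}·(+1)^0·(-1)^3 = -1.
v=∞: 4830 > 0 and -1258 < 0  ⇒  (a,b)_∞ = +1.
v=19: a=19^-2·(≡9), b=19^0·(≡10) mod 19; (9|19)=+1, (10|19)=-1; (−1)^{-2·0·9}·(+1)^0·(-1)^-2 = +1.
(4830, -1258 / ℚ) ramifies at {3, 5, 23, 37}: a division algebra.

[3, 5, 23, 37]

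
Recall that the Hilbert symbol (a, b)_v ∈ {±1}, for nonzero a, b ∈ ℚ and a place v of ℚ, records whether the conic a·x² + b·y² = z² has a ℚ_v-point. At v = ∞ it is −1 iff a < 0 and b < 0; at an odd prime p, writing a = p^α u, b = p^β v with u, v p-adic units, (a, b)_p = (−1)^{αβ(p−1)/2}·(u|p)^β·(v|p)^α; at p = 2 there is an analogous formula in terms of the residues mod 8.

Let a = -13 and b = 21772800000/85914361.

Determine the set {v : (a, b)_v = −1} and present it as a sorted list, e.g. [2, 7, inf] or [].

(a, b) ≡ (-13, 105) mod (ℚ^×)²; places V = {2, 3, 5, 7, 13, 23, 31, ∞}.
(a,b)_2: α=0, β=12; u≡3, v≡1 (mod 8); ε(u)ε(v)=1·0, αω(v)=0·0, βω(u)=12·1; sum ≡ 0  ⇒  +1.
(a,b)_23: α=0, u≡10; β=-2, v≡1 (mod 23); (10|23)=-1, (1|23)=+1; sign (−1)^0·-1^-2·+1^0 = +1.
(a,b)_∞: sgn(-13)=−, sgn(105)=+, so +1.
(a,b)_7: α=0, u≡1; β=1, v≡1 (mod 7); (1|7)=+1, (1|7)=+1; sign (−1)^0·+1^1·+1^0 = +1.
(a,b)_13: α=1, u≡12; β=-2, v≡4 (mod 13); (12|13)=+1, (4|13)=+1; sign (−1)^0·+1^-2·+1^1 = +1.
(a,b)_3: α=0, u≡2; β=5, v≡2 (mod 3); (2|3)=-1, (2|3)=-1; sign (−1)^0·-1^5·-1^0 = -1.
(a,b)_5: α=0, u≡2; β=5, v≡1 (mod 5); (2|5)=-1, (1|5)=+1; sign (−1)^0·-1^5·+1^0 = -1.
(a,b)_31: α=0, u≡18; β=-2, v≡30 (mod 31); (18|31)=+1, (30|31)=-1; sign (−1)^0·+1^-2·-1^0 = +1.
(-13, 105 / ℚ) ramifies at {3, 5}: a division algebra.

[3, 5]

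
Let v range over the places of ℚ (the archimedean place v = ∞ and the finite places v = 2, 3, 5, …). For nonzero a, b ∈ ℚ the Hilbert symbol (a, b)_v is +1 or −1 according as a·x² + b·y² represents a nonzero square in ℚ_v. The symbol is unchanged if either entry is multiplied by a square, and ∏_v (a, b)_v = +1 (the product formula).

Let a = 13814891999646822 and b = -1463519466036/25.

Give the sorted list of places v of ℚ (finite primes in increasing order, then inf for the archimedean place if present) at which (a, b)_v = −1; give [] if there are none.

[3, 23, 29, 31]

Mod squares: a ≡ 289478, b ≡ -69. Check v ∈ {∞, 2, 3, 5, 7, 23, 29, 31}.
v=31: a=31^3·(≡18), b=31^2·(≡22) mod 31; (18|31)=+1, (22|31)=-1; (−1)^{3·2·15}·(+1)^2·(-1)^3 = -1.
v=23: a=23^1·(≡22), b=23^1·(≡17) mod 23; (22|23)=-1, (17|23)=-1; (−1)^{1·1·11}·(-1)^1·(-1)^1 = -1.
v=3: a=3^10·(≡2), b=3^9·(≡1) mod 3; (2|3)=-1, (1|3)=+1; (−1)^{10·9·1}·(-1)^9·(+1)^10 = -1.
v=∞: 289478 > 0 and -69 < 0  ⇒  (a,b)_∞ = +1.
v=29: a=29^3·(≡4), b=29^2·(≡18) mod 29; (4|29)=+1, (18|29)=-1; (−1)^{3·2·14}·(+1)^2·(-1)^3 = -1.
v=7: a=7^1·(≡5), b=7^0·(≡4) mod 7; (5|7)=-1, (4|7)=+1; (−1)^{1·0·3}·(-1)^0·(+1)^1 = +1.
v=2: v_2(a)=1, v_2(b)=2; units ≡ 3, 3 (mod 8); ε·ε+αω+βω = 1·1+1·1+2·1 ≡ 0  ⇒  (a,b)_2 = +1.
v=5: a=5^0·(≡2), b=5^-2·(≡4) mod 5; (2|5)=-1, (4|5)=+1; (−1)^{0·-2·2}·(-1)^-2·(+1)^0 = +1.
(289478, -69 / ℚ) ramifies at {3, 23, 29, 31}: a division algebra.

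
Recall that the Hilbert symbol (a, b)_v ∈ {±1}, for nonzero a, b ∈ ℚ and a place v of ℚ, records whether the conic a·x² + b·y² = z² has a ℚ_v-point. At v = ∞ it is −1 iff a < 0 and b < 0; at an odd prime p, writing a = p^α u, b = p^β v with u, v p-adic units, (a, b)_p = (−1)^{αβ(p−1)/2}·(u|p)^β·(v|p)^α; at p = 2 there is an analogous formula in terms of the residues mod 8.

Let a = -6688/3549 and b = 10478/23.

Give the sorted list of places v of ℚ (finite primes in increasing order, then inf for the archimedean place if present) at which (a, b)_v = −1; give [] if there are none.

[2, 7, 11, 31]

(a, b) ≡ (-8778, 1426) mod (ℚ^×)²; places V = {2, 3, 7, 11, 13, 19, 23, 31, ∞}.
(a,b)_7: α=-1, u≡6; β=0, v≡3 (mod 7); (6|7)=-1, (3|7)=-1; sign (−1)^0·-1^0·-1^-1 = -1.
(a,b)_19: α=1, u≡12; β=0, v≡7 (mod 19); (12|19)=-1, (7|19)=+1; sign (−1)^0·-1^0·+1^1 = +1.
(a,b)_31: α=0, u≡15; β=1, v≡12 (mod 31); (15|31)=-1, (12|31)=-1; sign (−1)^0·-1^1·-1^0 = -1.
(a,b)_3: α=-1, u≡2; β=0, v≡1 (mod 3); (2|3)=-1, (1|3)=+1; sign (−1)^0·-1^0·+1^-1 = +1.
(a,b)_23: α=0, u≡4; β=-1, v≡13 (mod 23); (4|23)=+1, (13|23)=+1; sign (−1)^0·+1^-1·+1^0 = +1.
(a,b)_2: α=5, β=1; u≡3, v≡1 (mod 8); ε(u)ε(v)=1·0, αω(v)=5·0, βω(u)=1·1; sum ≡ 1  ⇒  -1.
(a,b)_∞: sgn(-8778)=−, sgn(1426)=+, so +1.
(a,b)_13: α=-2, u≡9; β=2, v≡1 (mod 13); (9|13)=+1, (1|13)=+1; sign (−1)^0·+1^2·+1^-2 = +1.
(a,b)_11: α=1, u≡9; β=0, v≡6 (mod 11); (9|11)=+1, (6|11)=-1; sign (−1)^0·+1^0·-1^1 = -1.
Ram(-8778, 1426) = {2, 7, 11, 31}; no ℚ_2-point on the conic.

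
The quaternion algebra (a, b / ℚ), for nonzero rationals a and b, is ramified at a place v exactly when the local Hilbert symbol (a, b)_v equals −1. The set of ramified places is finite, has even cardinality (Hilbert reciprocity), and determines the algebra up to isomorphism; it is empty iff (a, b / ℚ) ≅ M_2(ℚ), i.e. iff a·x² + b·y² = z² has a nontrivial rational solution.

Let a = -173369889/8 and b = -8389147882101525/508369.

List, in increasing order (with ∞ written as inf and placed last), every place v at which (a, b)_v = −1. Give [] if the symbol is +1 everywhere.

[7, inf]

(a, b) ≡ (-2, -4389) mod (ℚ^×)²; places V = {2, 3, 5, 7, 11, 19, 23, 31, ∞}.
(a,b)_∞: sgn(-2)=−, sgn(-4389)=−, so -1.
(a,b)_23: α=0, u≡5; β=-2, v≡3 (mod 23); (5|23)=-1, (3|23)=+1; sign (−1)^0·-1^-2·+1^0 = +1.
(a,b)_7: α=2, u≡3; β=5, v≡5 (mod 7); (3|7)=-1, (5|7)=-1; sign (−1)^0·-1^5·-1^2 = -1.
(a,b)_3: α=4, u≡1; β=7, v≡1 (mod 3); (1|3)=+1, (1|3)=+1; sign (−1)^0·+1^7·+1^4 = +1.
(a,b)_19: α=2, u≡16; β=3, v≡4 (mod 19); (16|19)=+1, (4|19)=+1; sign (−1)^0·+1^3·+1^2 = +1.
(a,b)_5: α=0, u≡2; β=2, v≡1 (mod 5); (2|5)=-1, (1|5)=+1; sign (−1)^0·-1^2·+1^0 = +1.
(a,b)_11: α=2, u≡5; β=3, v≡2 (mod 11); (5|11)=+1, (2|11)=-1; sign (−1)^0·+1^3·-1^2 = +1.
(a,b)_31: α=0, u≡23; β=-2, v≡12 (mod 31); (23|31)=-1, (12|31)=-1; sign (−1)^0·-1^-2·-1^0 = +1.
(a,b)_2: α=-3, β=0; u≡7, v≡3 (mod 8); ε(u)ε(v)=1·1, αω(v)=-3·1, βω(u)=0·0; sum ≡ 0  ⇒  +1.
Ram(-2, -4389) = {7, ∞}; no ℚ_7-point on the conic.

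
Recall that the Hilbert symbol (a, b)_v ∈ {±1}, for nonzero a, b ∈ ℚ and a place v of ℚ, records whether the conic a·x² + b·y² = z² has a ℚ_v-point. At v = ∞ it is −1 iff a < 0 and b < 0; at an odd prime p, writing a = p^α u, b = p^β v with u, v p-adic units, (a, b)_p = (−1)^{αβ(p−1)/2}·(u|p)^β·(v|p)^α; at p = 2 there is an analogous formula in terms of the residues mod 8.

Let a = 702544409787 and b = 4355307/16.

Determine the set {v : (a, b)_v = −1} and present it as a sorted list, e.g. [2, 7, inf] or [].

[2, 3, 29, 41]

(a, b) ≡ (3, 483923) mod (ℚ^×)²; places V = {2, 3, 11, 29, 37, 41, ∞}.
(a,b)_3: α=1, u≡1; β=2, v≡2 (mod 3); (1|3)=+1, (2|3)=-1; sign (−1)^0·+1^2·-1^1 = -1.
(a,b)_11: α=2, u≡4; β=1, v≡5 (mod 11); (4|11)=+1, (5|11)=+1; sign (−1)^0·+1^1·+1^2 = +1.
(a,b)_∞: sgn(3)=+, sgn(483923)=+, so +1.
(a,b)_29: α=2, u≡26; β=1, v≡14 (mod 29); (26|29)=-1, (14|29)=-1; sign (−1)^0·-1^1·-1^2 = -1.
(a,b)_2: α=0, β=-4; u≡3, v≡3 (mod 8); ε(u)ε(v)=1·1, αω(v)=0·1, βω(u)=-4·1; sum ≡ 1  ⇒  -1.
(a,b)_41: α=2, u≡34; β=1, v≡10 (mod 41); (34|41)=-1, (10|41)=+1; sign (−1)^0·-1^1·+1^2 = -1.
(a,b)_37: α=2, u≡10; β=1, v≡24 (mod 37); (10|37)=+1, (24|37)=-1; sign (−1)^0·+1^1·-1^2 = +1.
(3, 483923 / ℚ) ramifies at {2, 3, 29, 41}: a division algebra.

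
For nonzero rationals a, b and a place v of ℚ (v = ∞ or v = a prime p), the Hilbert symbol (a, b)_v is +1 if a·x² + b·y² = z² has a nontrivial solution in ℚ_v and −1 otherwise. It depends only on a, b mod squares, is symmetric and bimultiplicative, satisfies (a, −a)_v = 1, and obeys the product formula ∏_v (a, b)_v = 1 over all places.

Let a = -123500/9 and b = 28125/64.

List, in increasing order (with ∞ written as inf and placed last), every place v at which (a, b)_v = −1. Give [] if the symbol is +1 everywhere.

Mod squares: a ≡ -1235, b ≡ 5. Check v ∈ {∞, 2, 3, 5, 13, 19}.
v=∞: -1235 < 0 and 5 > 0  ⇒  (a,b)_∞ = +1.
v=13: a=13^1·(≡9), b=13^0·(≡7) mod 13; (9|13)=+1, (7|13)=-1; (−1)^{1·0·6}·(+1)^0·(-1)^1 = -1.
v=5: a=5^3·(≡3), b=5^5·(≡1) mod 5; (3|5)=-1, (1|5)=+1; (−1)^{3·5·2}·(-1)^5·(+1)^3 = -1.
v=3: a=3^-2·(≡1), b=3^2·(≡2) mod 3; (1|3)=+1, (2|3)=-1; (−1)^{-2·2·1}·(+1)^2·(-1)^-2 = +1.
v=19: a=19^1·(≡4), b=19^0·(≡17) mod 19; (4|19)=+1, (17|19)=+1; (−1)^{1·0·9}·(+1)^0·(+1)^1 = +1.
v=2: v_2(a)=2, v_2(b)=-6; units ≡ 5, 5 (mod 8); ε·ε+αω+βω = 0·0+2·1+-6·1 ≡ 0  ⇒  (a,b)_2 = +1.
(-1235, 5 / ℚ) ramifies at {5, 13}: a division algebra.

[5, 13]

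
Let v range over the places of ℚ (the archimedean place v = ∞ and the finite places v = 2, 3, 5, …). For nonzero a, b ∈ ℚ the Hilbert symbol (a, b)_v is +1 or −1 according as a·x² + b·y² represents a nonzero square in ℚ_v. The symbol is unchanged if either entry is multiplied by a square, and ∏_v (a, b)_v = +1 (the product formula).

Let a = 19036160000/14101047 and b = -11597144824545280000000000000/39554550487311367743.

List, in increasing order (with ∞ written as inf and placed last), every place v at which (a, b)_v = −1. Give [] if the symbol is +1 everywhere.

(a, b) ≡ (253, -24035) mod (ℚ^×)²; places V = {2, 3, 5, 7, 11, 13, 19, 23, 29, 31, ∞}.
(a,b)_∞: sgn(253)=+, sgn(-24035)=−, so +1.
(a,b)_29: α=-2, u≡2; β=-4, v≡7 (mod 29); (2|29)=-1, (7|29)=+1; sign (−1)^0·-1^-4·+1^-2 = +1.
(a,b)_11: α=1, u≡1; β=3, v≡5 (mod 11); (1|11)=+1, (5|11)=+1; sign (−1)^1·+1^3·+1^1 = -1.
(a,b)_7: α=0, u≡2; β=2, v≡5 (mod 7); (2|7)=+1, (5|7)=-1; sign (−1)^0·+1^2·-1^0 = +1.
(a,b)_13: α=2, u≡8; β=4, v≡11 (mod 13); (8|13)=-1, (11|13)=-1; sign (−1)^0·-1^4·-1^2 = +1.
(a,b)_19: α=0, u≡16; β=1, v≡18 (mod 19); (16|19)=+1, (18|19)=-1; sign (−1)^0·+1^1·-1^0 = +1.
(a,b)_31: α=0, u≡5; β=-2, v≡21 (mod 31); (5|31)=+1, (21|31)=-1; sign (−1)^0·+1^-2·-1^0 = +1.
(a,b)_23: α=-1, u≡10; β=-3, v≡6 (mod 23); (10|23)=-1, (6|23)=+1; sign (−1)^1·-1^-3·+1^-1 = +1.
(a,b)_3: α=-6, u≡1; β=-14, v≡1 (mod 3); (1|3)=+1, (1|3)=+1; sign (−1)^0·+1^-14·+1^-6 = +1.
(a,b)_2: α=14, β=28; u≡5, v≡5 (mod 8); ε(u)ε(v)=0·0, αω(v)=14·1, βω(u)=28·1; sum ≡ 0  ⇒  +1.
(a,b)_5: α=4, u≡3; β=13, v≡3 (mod 5); (3|5)=-1, (3|5)=-1; sign (−1)^0·-1^13·-1^4 = -1.
(253, -24035 / ℚ) ramifies at {5, 11}: a division algebra.

[5, 11]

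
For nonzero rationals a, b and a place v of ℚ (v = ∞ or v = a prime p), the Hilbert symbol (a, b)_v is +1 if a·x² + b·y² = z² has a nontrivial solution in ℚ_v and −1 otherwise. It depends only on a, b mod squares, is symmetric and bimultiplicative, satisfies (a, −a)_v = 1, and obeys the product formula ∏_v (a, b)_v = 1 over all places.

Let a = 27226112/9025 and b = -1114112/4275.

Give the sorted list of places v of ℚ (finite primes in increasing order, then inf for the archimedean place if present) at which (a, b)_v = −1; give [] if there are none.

(a, b) ≡ (23, -323) mod (ℚ^×)²; places V = {2, 3, 5, 17, 19, 23, ∞}.
(a,b)_17: α=2, u≡3; β=1, v≡2 (mod 17); (3|17)=-1, (2|17)=+1; sign (−1)^0·-1^1·+1^2 = -1.
(a,b)_23: α=1, u≡8; β=0, v≡5 (mod 23); (8|23)=+1, (5|23)=-1; sign (−1)^0·+1^0·-1^1 = -1.
(a,b)_3: α=0, u≡2; β=-2, v≡1 (mod 3); (2|3)=-1, (1|3)=+1; sign (−1)^0·-1^-2·+1^0 = +1.
(a,b)_2: α=12, β=16; u≡7, v≡5 (mod 8); ε(u)ε(v)=1·0, αω(v)=12·1, βω(u)=16·0; sum ≡ 0  ⇒  +1.
(a,b)_∞: sgn(23)=+, sgn(-323)=−, so +1.
(a,b)_5: α=-2, u≡2; β=-2, v≡3 (mod 5); (2|5)=-1, (3|5)=-1; sign (−1)^0·-1^-2·-1^-2 = +1.
(a,b)_19: α=-2, u≡4; β=-1, v≡3 (mod 19); (4|19)=+1, (3|19)=-1; sign (−1)^0·+1^-1·-1^-2 = +1.
|Ram(23, -323)| = 2, even; anisotropic at {17, 23}.

[17, 23]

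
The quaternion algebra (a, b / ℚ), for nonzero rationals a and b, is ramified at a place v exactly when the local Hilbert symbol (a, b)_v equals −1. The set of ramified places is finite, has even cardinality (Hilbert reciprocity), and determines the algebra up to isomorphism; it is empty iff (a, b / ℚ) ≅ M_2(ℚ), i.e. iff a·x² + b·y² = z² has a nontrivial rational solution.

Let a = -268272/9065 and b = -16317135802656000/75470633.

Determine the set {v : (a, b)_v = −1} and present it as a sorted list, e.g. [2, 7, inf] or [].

[17, 23, 29, inf]

(a, b) ≡ (-4255, -32045) mod (ℚ^×)²; places V = {2, 3, 5, 7, 13, 17, 23, 29, 37, 41, 43, ∞}.
(a,b)_∞: sgn(-4255)=−, sgn(-32045)=−, so -1.
(a,b)_3: α=6, u≡2; β=2, v≡1 (mod 3); (2|3)=-1, (1|3)=+1; sign (−1)^0·-1^2·+1^6 = +1.
(a,b)_7: α=-2, u≡1; β=-4, v≡1 (mod 7); (1|7)=+1, (1|7)=+1; sign (−1)^0·+1^-4·+1^-2 = +1.
(a,b)_37: α=-1, u≡28; β=0, v≡25 (mod 37); (28|37)=+1, (25|37)=+1; sign (−1)^0·+1^0·+1^-1 = +1.
(a,b)_5: α=-1, u≡1; β=3, v≡4 (mod 5); (1|5)=+1, (4|5)=+1; sign (−1)^0·+1^3·+1^-1 = +1.
(a,b)_29: α=0, u≡26; β=1, v≡15 (mod 29); (26|29)=-1, (15|29)=-1; sign (−1)^0·-1^1·-1^0 = -1.
(a,b)_2: α=4, β=8; u≡1, v≡3 (mod 8); ε(u)ε(v)=0·1, αω(v)=4·1, βω(u)=8·0; sum ≡ 0  ⇒  +1.
(a,b)_23: α=1, u≡22; β=2, v≡11 (mod 23); (22|23)=-1, (11|23)=-1; sign (−1)^0·-1^2·-1^1 = -1.
(a,b)_43: α=0, u≡37; β=-2, v≡34 (mod 43); (37|43)=-1, (34|43)=-1; sign (−1)^0·-1^-2·-1^0 = +1.
(a,b)_17: α=0, u≡14; β=-1, v≡15 (mod 17); (14|17)=-1, (15|17)=+1; sign (−1)^0·-1^-1·+1^0 = -1.
(a,b)_13: α=0, u≡12; β=3, v≡2 (mod 13); (12|13)=+1, (2|13)=-1; sign (−1)^0·+1^3·-1^0 = +1.
(a,b)_41: α=0, u≡8; β=2, v≡3 (mod 41); (8|41)=+1, (3|41)=-1; sign (−1)^0·+1^2·-1^0 = +1.
Ram(-4255, -32045) = {17, 23, 29, ∞}; no ℚ_17-point on the conic.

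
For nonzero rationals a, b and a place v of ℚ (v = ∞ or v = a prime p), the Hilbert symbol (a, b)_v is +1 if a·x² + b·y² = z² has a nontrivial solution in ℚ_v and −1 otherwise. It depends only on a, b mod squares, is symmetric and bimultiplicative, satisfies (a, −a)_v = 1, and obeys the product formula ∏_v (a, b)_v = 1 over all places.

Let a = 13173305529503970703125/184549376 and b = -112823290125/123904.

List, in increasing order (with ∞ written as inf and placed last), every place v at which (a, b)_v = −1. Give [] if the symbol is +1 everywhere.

[2, 5, 7, 13]

Mod squares: a ≡ 15015, b ≡ -23205. Check v ∈ {∞, 2, 3, 5, 7, 11, 13, 17}.
v=7: a=7^5·(≡3), b=7^5·(≡5) mod 7; (3|7)=-1, (5|7)=-1; (−1)^{5·5·3}·(-1)^5·(-1)^5 = -1.
v=2: v_2(a)=-24, v_2(b)=-10; units ≡ 7, 3 (mod 8); ε·ε+αω+βω = 1·1+-24·1+-10·0 ≡ 1  ⇒  (a,b)_2 = -1.
v=5: a=5^9·(≡3), b=5^3·(≡1) mod 5; (3|5)=-1, (1|5)=+1; (−1)^{9·3·2}·(-1)^3·(+1)^9 = -1.
v=11: a=11^-1·(≡4), b=11^-2·(≡4) mod 11; (4|11)=+1, (4|11)=+1; (−1)^{-1·-2·5}·(+1)^-2·(+1)^-1 = +1.
v=3: a=3^7·(≡1), b=3^5·(≡2) mod 3; (1|3)=+1, (2|3)=-1; (−1)^{7·5·1}·(+1)^5·(-1)^7 = +1.
v=∞: 15015 > 0 and -23205 < 0  ⇒  (a,b)_∞ = +1.
v=13: a=13^3·(≡5), b=13^1·(≡4) mod 13; (5|13)=-1, (4|13)=+1; (−1)^{3·1·6}·(-1)^1·(+1)^3 = -1.
v=17: a=17^4·(≡1), b=17^1·(≡12) mod 17; (1|17)=+1, (12|17)=-1; (−1)^{4·1·8}·(+1)^1·(-1)^4 = +1.
|Ram(15015, -23205)| = 4, even; anisotropic at {2, 5, 7, 13}.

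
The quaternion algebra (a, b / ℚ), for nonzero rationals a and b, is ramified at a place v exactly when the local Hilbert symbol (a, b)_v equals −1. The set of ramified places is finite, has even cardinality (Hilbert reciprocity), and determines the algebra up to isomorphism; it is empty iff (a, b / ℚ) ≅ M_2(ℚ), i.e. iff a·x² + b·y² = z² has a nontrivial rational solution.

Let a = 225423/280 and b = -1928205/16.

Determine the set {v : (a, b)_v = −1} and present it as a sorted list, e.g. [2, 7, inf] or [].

[2, 5]

(a, b) ≡ (1610, -5) mod (ℚ^×)²; places V = {2, 3, 5, 7, 11, 23, ∞}.
(a,b)_5: α=-1, u≡3; β=1, v≡4 (mod 5); (3|5)=-1, (4|5)=+1; sign (−1)^0·-1^1·+1^-1 = -1.
(a,b)_3: α=4, u≡2; β=6, v≡1 (mod 3); (2|3)=-1, (1|3)=+1; sign (−1)^0·-1^6·+1^4 = +1.
(a,b)_23: α=1, u≡18; β=2, v≡18 (mod 23); (18|23)=+1, (18|23)=+1; sign (−1)^0·+1^2·+1^1 = +1.
(a,b)_7: α=-1, u≡6; β=0, v≡4 (mod 7); (6|7)=-1, (4|7)=+1; sign (−1)^0·-1^0·+1^-1 = +1.
(a,b)_∞: sgn(1610)=+, sgn(-5)=−, so +1.
(a,b)_11: α=2, u≡3; β=0, v≡8 (mod 11); (3|11)=+1, (8|11)=-1; sign (−1)^0·+1^0·-1^2 = +1.
(a,b)_2: α=-3, β=-4; u≡5, v≡3 (mod 8); ε(u)ε(v)=0·1, αω(v)=-3·1, βω(u)=-4·1; sum ≡ 1  ⇒  -1.
(1610, -5 / ℚ) ramifies at {2, 5}: a division algebra.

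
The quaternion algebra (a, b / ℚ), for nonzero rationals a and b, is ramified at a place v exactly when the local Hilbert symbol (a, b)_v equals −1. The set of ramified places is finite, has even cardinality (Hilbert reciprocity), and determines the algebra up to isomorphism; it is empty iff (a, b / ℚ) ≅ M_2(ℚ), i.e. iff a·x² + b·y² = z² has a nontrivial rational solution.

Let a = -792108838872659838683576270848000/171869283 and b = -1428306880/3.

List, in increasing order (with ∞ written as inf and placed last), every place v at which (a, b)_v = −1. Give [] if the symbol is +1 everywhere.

[3, 7, 11, inf]

Mod squares: a ≡ -15015, b ≡ -165. Check v ∈ {∞, 2, 3, 5, 7, 11, 13, 17, 29}.
v=17: a=17^2·(≡8), b=17^0·(≡7) mod 17; (8|17)=+1, (7|17)=-1; (−1)^{2·0·8}·(+1)^0·(-1)^2 = +1.
v=2: v_2(a)=40, v_2(b)=6; units ≡ 1, 3 (mod 8); ε·ε+αω+βω = 0·1+40·1+6·0 ≡ 0  ⇒  (a,b)_2 = +1.
v=3: a=3^-5·(≡2), b=3^-1·(≡2) mod 3; (2|3)=-1, (2|3)=-1; (−1)^{-5·-1·1}·(-1)^-1·(-1)^-5 = -1.
v=11: a=11^3·(≡10), b=11^1·(≡7) mod 11; (10|11)=-1, (7|11)=-1; (−1)^{3·1·5}·(-1)^1·(-1)^3 = -1.
v=5: a=5^3·(≡2), b=5^1·(≡3) mod 5; (2|5)=-1, (3|5)=-1; (−1)^{3·1·2}·(-1)^1·(-1)^3 = +1.
v=∞: -15015 < 0 and -165 < 0  ⇒  (a,b)_∞ = -1.
v=13: a=13^5·(≡6), b=13^2·(≡9) mod 13; (6|13)=-1, (9|13)=+1; (−1)^{5·2·6}·(-1)^2·(+1)^5 = +1.
v=29: a=29^-4·(≡13), b=29^0·(≡6) mod 29; (13|29)=+1, (6|29)=+1; (−1)^{-4·0·14}·(+1)^0·(+1)^-4 = +1.
v=7: a=7^9·(≡2), b=7^4·(≡5) mod 7; (2|7)=+1, (5|7)=-1; (−1)^{9·4·3}·(+1)^4·(-1)^9 = -1.
|Ram(-15015, -165)| = 4, even; anisotropic at {3, 7, 11, ∞}.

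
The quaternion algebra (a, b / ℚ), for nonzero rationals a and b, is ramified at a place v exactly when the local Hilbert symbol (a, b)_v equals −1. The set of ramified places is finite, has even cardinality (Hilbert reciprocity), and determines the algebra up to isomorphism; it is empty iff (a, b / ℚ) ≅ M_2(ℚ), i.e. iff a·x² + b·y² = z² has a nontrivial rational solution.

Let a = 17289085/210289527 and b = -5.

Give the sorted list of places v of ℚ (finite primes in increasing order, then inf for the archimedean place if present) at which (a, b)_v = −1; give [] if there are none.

(a, b) ≡ (595, -5) mod (ℚ^×)²; places V = {2, 3, 5, 7, 11, 17, 29, 41, ∞}.
(a,b)_17: α=1, u≡16; β=0, v≡12 (mod 17); (16|17)=+1, (12|17)=-1; sign (−1)^0·+1^0·-1^1 = -1.
(a,b)_∞: sgn(595)=+, sgn(-5)=−, so +1.
(a,b)_2: α=0, β=0; u≡3, v≡3 (mod 8); ε(u)ε(v)=1·1, αω(v)=0·1, βω(u)=0·1; sum ≡ 1  ⇒  -1.
(a,b)_41: α=2, u≡1; β=0, v≡36 (mod 41); (1|41)=+1, (36|41)=+1; sign (−1)^0·+1^0·+1^2 = +1.
(a,b)_7: α=-3, u≡2; β=0, v≡2 (mod 7); (2|7)=+1, (2|7)=+1; sign (−1)^0·+1^0·+1^-3 = +1.
(a,b)_11: α=2, u≡9; β=0, v≡6 (mod 11); (9|11)=+1, (6|11)=-1; sign (−1)^0·+1^0·-1^2 = +1.
(a,b)_5: α=1, u≡1; β=1, v≡4 (mod 5); (1|5)=+1, (4|5)=+1; sign (−1)^0·+1^1·+1^1 = +1.
(a,b)_29: α=-2, u≡14; β=0, v≡24 (mod 29); (14|29)=-1, (24|29)=+1; sign (−1)^0·-1^0·+1^-2 = +1.
(a,b)_3: α=-6, u≡1; β=0, v≡1 (mod 3); (1|3)=+1, (1|3)=+1; sign (−1)^0·+1^0·+1^-6 = +1.
(595, -5 / ℚ) ramifies at {2, 17}: a division algebra.

[2, 17]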